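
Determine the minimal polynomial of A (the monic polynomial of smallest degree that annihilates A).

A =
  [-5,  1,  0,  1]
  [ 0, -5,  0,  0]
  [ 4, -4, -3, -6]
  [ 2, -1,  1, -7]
x^3 + 15*x^2 + 75*x + 125

The characteristic polynomial is χ_A(x) = (x + 5)^4, so the eigenvalues are known. The minimal polynomial is
  m_A(x) = Π_λ (x − λ)^{k_λ}
where k_λ is the size of the *largest* Jordan block for λ (equivalently, the smallest k with (A − λI)^k v = 0 for every generalised eigenvector v of λ).

  λ = -5: largest Jordan block has size 3, contributing (x + 5)^3

So m_A(x) = (x + 5)^3 = x^3 + 15*x^2 + 75*x + 125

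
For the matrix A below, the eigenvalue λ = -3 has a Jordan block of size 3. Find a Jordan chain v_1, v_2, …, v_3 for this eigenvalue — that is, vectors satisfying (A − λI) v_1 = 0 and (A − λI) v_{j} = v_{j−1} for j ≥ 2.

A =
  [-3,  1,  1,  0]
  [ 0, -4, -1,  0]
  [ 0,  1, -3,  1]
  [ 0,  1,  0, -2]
A Jordan chain for λ = -3 of length 3:
v_1 = (-1, 1, -1, -1)ᵀ
v_2 = (1, -1, 0, 0)ᵀ
v_3 = (0, 0, 1, 0)ᵀ

Let N = A − (-3)·I. We want v_3 with N^3 v_3 = 0 but N^2 v_3 ≠ 0; then v_{j-1} := N · v_j for j = 3, …, 2.

Pick v_3 = (0, 0, 1, 0)ᵀ.
Then v_2 = N · v_3 = (1, -1, 0, 0)ᵀ.
Then v_1 = N · v_2 = (-1, 1, -1, -1)ᵀ.

Sanity check: (A − (-3)·I) v_1 = (0, 0, 0, 0)ᵀ = 0. ✓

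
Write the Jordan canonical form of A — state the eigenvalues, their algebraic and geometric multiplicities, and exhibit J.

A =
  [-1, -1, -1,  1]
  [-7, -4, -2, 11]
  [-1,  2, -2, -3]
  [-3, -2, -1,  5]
J_2(-2) ⊕ J_2(1)

The characteristic polynomial is
  det(x·I − A) = x^4 + 2*x^3 - 3*x^2 - 4*x + 4 = (x - 1)^2*(x + 2)^2

Eigenvalues and multiplicities (the geometric multiplicity of λ is n − rank(A − λI), which equals the number of Jordan blocks for λ):
  λ = -2: algebraic multiplicity = 2, geometric multiplicity = 1
  λ = 1: algebraic multiplicity = 2, geometric multiplicity = 1

Determining the block sizes for each eigenvalue:
  λ = -2: one block (gm = 1), so the single block has size am = 2 → block sizes [2]
  λ = 1: one block (gm = 1), so the single block has size am = 2 → block sizes [2]

Assembling the blocks gives a Jordan form
J =
  [-2,  1, 0, 0]
  [ 0, -2, 0, 0]
  [ 0,  0, 1, 1]
  [ 0,  0, 0, 1]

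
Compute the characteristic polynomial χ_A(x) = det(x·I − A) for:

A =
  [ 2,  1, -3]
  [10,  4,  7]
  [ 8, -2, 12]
x^3 - 18*x^2 + 108*x - 216

Expanding det(x·I − A) (e.g. by cofactor expansion or by noting that A is similar to its Jordan form J, which has the same characteristic polynomial as A) gives
  χ_A(x) = x^3 - 18*x^2 + 108*x - 216
which factors as (x - 6)^3. The eigenvalues (with algebraic multiplicities) are λ = 6 with multiplicity 3.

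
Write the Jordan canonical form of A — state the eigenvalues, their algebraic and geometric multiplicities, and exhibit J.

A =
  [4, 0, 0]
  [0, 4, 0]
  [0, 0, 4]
J_1(4) ⊕ J_1(4) ⊕ J_1(4)

The characteristic polynomial is
  det(x·I − A) = x^3 - 12*x^2 + 48*x - 64 = (x - 4)^3

Eigenvalues and multiplicities (the geometric multiplicity of λ is n − rank(A − λI), which equals the number of Jordan blocks for λ):
  λ = 4: algebraic multiplicity = 3, geometric multiplicity = 3

Determining the block sizes for each eigenvalue:
  λ = 4: gm = am = 3, so every block has size 1 → block sizes [1, 1, 1]

Assembling the blocks gives a Jordan form
J =
  [4, 0, 0]
  [0, 4, 0]
  [0, 0, 4]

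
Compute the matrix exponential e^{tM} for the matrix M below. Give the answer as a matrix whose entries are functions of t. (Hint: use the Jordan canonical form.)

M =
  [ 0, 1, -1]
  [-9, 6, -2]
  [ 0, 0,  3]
e^{tM} =
  [-3*t*exp(3*t) + exp(3*t), t*exp(3*t), t^2*exp(3*t)/2 - t*exp(3*t)]
  [-9*t*exp(3*t), 3*t*exp(3*t) + exp(3*t), 3*t^2*exp(3*t)/2 - 2*t*exp(3*t)]
  [0, 0, exp(3*t)]

Strategy: write M = P · J · P⁻¹ where J is a Jordan canonical form, so e^{tM} = P · e^{tJ} · P⁻¹, and e^{tJ} can be computed block-by-block.

M has Jordan form
J =
  [3, 1, 0]
  [0, 3, 1]
  [0, 0, 3]
(up to reordering of blocks).

Per-block formulas:
  For a 3×3 Jordan block J_3(3): exp(t · J_3(3)) = e^(3t)·(I + t·N + (t^2/2)·N^2), where N is the 3×3 nilpotent shift.

After assembling e^{tJ} and conjugating by P, we get:

e^{tM} =
  [-3*t*exp(3*t) + exp(3*t), t*exp(3*t), t^2*exp(3*t)/2 - t*exp(3*t)]
  [-9*t*exp(3*t), 3*t*exp(3*t) + exp(3*t), 3*t^2*exp(3*t)/2 - 2*t*exp(3*t)]
  [0, 0, exp(3*t)]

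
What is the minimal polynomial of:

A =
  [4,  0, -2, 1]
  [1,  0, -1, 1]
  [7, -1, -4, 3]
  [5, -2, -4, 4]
x^2 - 2*x + 1

The characteristic polynomial is χ_A(x) = (x - 1)^4, so the eigenvalues are known. The minimal polynomial is
  m_A(x) = Π_λ (x − λ)^{k_λ}
where k_λ is the size of the *largest* Jordan block for λ (equivalently, the smallest k with (A − λI)^k v = 0 for every generalised eigenvector v of λ).

  λ = 1: largest Jordan block has size 2, contributing (x − 1)^2

So m_A(x) = (x - 1)^2 = x^2 - 2*x + 1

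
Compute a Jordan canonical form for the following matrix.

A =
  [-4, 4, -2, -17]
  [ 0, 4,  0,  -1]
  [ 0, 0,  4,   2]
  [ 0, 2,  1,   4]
J_1(-4) ⊕ J_3(4)

The characteristic polynomial is
  det(x·I − A) = x^4 - 8*x^3 + 128*x - 256 = (x - 4)^3*(x + 4)

Eigenvalues and multiplicities (the geometric multiplicity of λ is n − rank(A − λI), which equals the number of Jordan blocks for λ):
  λ = -4: algebraic multiplicity = 1, geometric multiplicity = 1
  λ = 4: algebraic multiplicity = 3, geometric multiplicity = 1

Determining the block sizes for each eigenvalue:
  λ = -4: one block (gm = 1), so the single block has size am = 1 → block sizes [1]
  λ = 4: one block (gm = 1), so the single block has size am = 3 → block sizes [3]

Assembling the blocks gives a Jordan form
J =
  [-4, 0, 0, 0]
  [ 0, 4, 1, 0]
  [ 0, 0, 4, 1]
  [ 0, 0, 0, 4]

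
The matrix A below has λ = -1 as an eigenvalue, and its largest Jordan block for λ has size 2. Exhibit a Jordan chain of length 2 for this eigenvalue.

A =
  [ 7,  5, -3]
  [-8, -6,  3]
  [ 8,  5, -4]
A Jordan chain for λ = -1 of length 2:
v_1 = (8, -8, 8)ᵀ
v_2 = (1, 0, 0)ᵀ

Let N = A − (-1)·I. We want v_2 with N^2 v_2 = 0 but N^1 v_2 ≠ 0; then v_{j-1} := N · v_j for j = 2, …, 2.

Pick v_2 = (1, 0, 0)ᵀ.
Then v_1 = N · v_2 = (8, -8, 8)ᵀ.

Sanity check: (A − (-1)·I) v_1 = (0, 0, 0)ᵀ = 0. ✓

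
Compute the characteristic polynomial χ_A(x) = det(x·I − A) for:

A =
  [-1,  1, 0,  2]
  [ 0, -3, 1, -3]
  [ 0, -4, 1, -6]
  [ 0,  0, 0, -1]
x^4 + 4*x^3 + 6*x^2 + 4*x + 1

Expanding det(x·I − A) (e.g. by cofactor expansion or by noting that A is similar to its Jordan form J, which has the same characteristic polynomial as A) gives
  χ_A(x) = x^4 + 4*x^3 + 6*x^2 + 4*x + 1
which factors as (x + 1)^4. The eigenvalues (with algebraic multiplicities) are λ = -1 with multiplicity 4.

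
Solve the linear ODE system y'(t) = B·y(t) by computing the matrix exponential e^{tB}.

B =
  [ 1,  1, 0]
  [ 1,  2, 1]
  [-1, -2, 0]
e^{tB} =
  [t^2*exp(t)/2 + exp(t), t^2*exp(t)/2 + t*exp(t), t^2*exp(t)/2]
  [t*exp(t), t*exp(t) + exp(t), t*exp(t)]
  [-t^2*exp(t)/2 - t*exp(t), -t^2*exp(t)/2 - 2*t*exp(t), -t^2*exp(t)/2 - t*exp(t) + exp(t)]

Strategy: write B = P · J · P⁻¹ where J is a Jordan canonical form, so e^{tB} = P · e^{tJ} · P⁻¹, and e^{tJ} can be computed block-by-block.

B has Jordan form
J =
  [1, 1, 0]
  [0, 1, 1]
  [0, 0, 1]
(up to reordering of blocks).

Per-block formulas:
  For a 3×3 Jordan block J_3(1): exp(t · J_3(1)) = e^(1t)·(I + t·N + (t^2/2)·N^2), where N is the 3×3 nilpotent shift.

After assembling e^{tJ} and conjugating by P, we get:

e^{tB} =
  [t^2*exp(t)/2 + exp(t), t^2*exp(t)/2 + t*exp(t), t^2*exp(t)/2]
  [t*exp(t), t*exp(t) + exp(t), t*exp(t)]
  [-t^2*exp(t)/2 - t*exp(t), -t^2*exp(t)/2 - 2*t*exp(t), -t^2*exp(t)/2 - t*exp(t) + exp(t)]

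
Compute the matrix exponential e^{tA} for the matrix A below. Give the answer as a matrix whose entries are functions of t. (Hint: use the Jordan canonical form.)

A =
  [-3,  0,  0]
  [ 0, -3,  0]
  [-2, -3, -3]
e^{tA} =
  [exp(-3*t), 0, 0]
  [0, exp(-3*t), 0]
  [-2*t*exp(-3*t), -3*t*exp(-3*t), exp(-3*t)]

Strategy: write A = P · J · P⁻¹ where J is a Jordan canonical form, so e^{tA} = P · e^{tJ} · P⁻¹, and e^{tJ} can be computed block-by-block.

A has Jordan form
J =
  [-3,  1,  0]
  [ 0, -3,  0]
  [ 0,  0, -3]
(up to reordering of blocks).

Per-block formulas:
  For a 2×2 Jordan block J_2(-3): exp(t · J_2(-3)) = e^(-3t)·(I + t·N), where N is the 2×2 nilpotent shift.
  For a 1×1 block at λ = -3: exp(t · [-3]) = [e^(-3t)].

After assembling e^{tJ} and conjugating by P, we get:

e^{tA} =
  [exp(-3*t), 0, 0]
  [0, exp(-3*t), 0]
  [-2*t*exp(-3*t), -3*t*exp(-3*t), exp(-3*t)]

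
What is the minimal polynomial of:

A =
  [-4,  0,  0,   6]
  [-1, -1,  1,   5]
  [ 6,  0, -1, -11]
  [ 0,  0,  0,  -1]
x^4 + 7*x^3 + 15*x^2 + 13*x + 4

The characteristic polynomial is χ_A(x) = (x + 1)^3*(x + 4), so the eigenvalues are known. The minimal polynomial is
  m_A(x) = Π_λ (x − λ)^{k_λ}
where k_λ is the size of the *largest* Jordan block for λ (equivalently, the smallest k with (A − λI)^k v = 0 for every generalised eigenvector v of λ).

  λ = -4: largest Jordan block has size 1, contributing (x + 4)
  λ = -1: largest Jordan block has size 3, contributing (x + 1)^3

So m_A(x) = (x + 1)^3*(x + 4) = x^4 + 7*x^3 + 15*x^2 + 13*x + 4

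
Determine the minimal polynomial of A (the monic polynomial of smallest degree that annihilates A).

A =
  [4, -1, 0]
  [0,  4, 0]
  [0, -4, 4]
x^2 - 8*x + 16

The characteristic polynomial is χ_A(x) = (x - 4)^3, so the eigenvalues are known. The minimal polynomial is
  m_A(x) = Π_λ (x − λ)^{k_λ}
where k_λ is the size of the *largest* Jordan block for λ (equivalently, the smallest k with (A − λI)^k v = 0 for every generalised eigenvector v of λ).

  λ = 4: largest Jordan block has size 2, contributing (x − 4)^2

So m_A(x) = (x - 4)^2 = x^2 - 8*x + 16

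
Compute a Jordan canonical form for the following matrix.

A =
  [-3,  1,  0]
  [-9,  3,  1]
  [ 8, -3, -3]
J_3(-1)

The characteristic polynomial is
  det(x·I − A) = x^3 + 3*x^2 + 3*x + 1 = (x + 1)^3

Eigenvalues and multiplicities (the geometric multiplicity of λ is n − rank(A − λI), which equals the number of Jordan blocks for λ):
  λ = -1: algebraic multiplicity = 3, geometric multiplicity = 1

Determining the block sizes for each eigenvalue:
  λ = -1: one block (gm = 1), so the single block has size am = 3 → block sizes [3]

Assembling the blocks gives a Jordan form
J =
  [-1,  1,  0]
  [ 0, -1,  1]
  [ 0,  0, -1]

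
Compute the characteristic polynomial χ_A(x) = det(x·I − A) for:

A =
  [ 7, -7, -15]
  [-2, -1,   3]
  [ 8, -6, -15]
x^3 + 9*x^2 + 27*x + 27

Expanding det(x·I − A) (e.g. by cofactor expansion or by noting that A is similar to its Jordan form J, which has the same characteristic polynomial as A) gives
  χ_A(x) = x^3 + 9*x^2 + 27*x + 27
which factors as (x + 3)^3. The eigenvalues (with algebraic multiplicities) are λ = -3 with multiplicity 3.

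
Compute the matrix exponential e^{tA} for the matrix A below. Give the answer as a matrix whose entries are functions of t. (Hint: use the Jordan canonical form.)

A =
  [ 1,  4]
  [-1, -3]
e^{tA} =
  [2*t*exp(-t) + exp(-t), 4*t*exp(-t)]
  [-t*exp(-t), -2*t*exp(-t) + exp(-t)]

Strategy: write A = P · J · P⁻¹ where J is a Jordan canonical form, so e^{tA} = P · e^{tJ} · P⁻¹, and e^{tJ} can be computed block-by-block.

A has Jordan form
J =
  [-1,  1]
  [ 0, -1]
(up to reordering of blocks).

Per-block formulas:
  For a 2×2 Jordan block J_2(-1): exp(t · J_2(-1)) = e^(-1t)·(I + t·N), where N is the 2×2 nilpotent shift.

After assembling e^{tJ} and conjugating by P, we get:

e^{tA} =
  [2*t*exp(-t) + exp(-t), 4*t*exp(-t)]
  [-t*exp(-t), -2*t*exp(-t) + exp(-t)]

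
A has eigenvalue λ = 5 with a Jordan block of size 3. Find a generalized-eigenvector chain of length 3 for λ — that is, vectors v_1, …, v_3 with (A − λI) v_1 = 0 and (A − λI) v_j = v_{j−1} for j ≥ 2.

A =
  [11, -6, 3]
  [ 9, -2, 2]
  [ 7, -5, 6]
A Jordan chain for λ = 5 of length 3:
v_1 = (3, 5, 4)ᵀ
v_2 = (6, 9, 7)ᵀ
v_3 = (1, 0, 0)ᵀ

Let N = A − (5)·I. We want v_3 with N^3 v_3 = 0 but N^2 v_3 ≠ 0; then v_{j-1} := N · v_j for j = 3, …, 2.

Pick v_3 = (1, 0, 0)ᵀ.
Then v_2 = N · v_3 = (6, 9, 7)ᵀ.
Then v_1 = N · v_2 = (3, 5, 4)ᵀ.

Sanity check: (A − (5)·I) v_1 = (0, 0, 0)ᵀ = 0. ✓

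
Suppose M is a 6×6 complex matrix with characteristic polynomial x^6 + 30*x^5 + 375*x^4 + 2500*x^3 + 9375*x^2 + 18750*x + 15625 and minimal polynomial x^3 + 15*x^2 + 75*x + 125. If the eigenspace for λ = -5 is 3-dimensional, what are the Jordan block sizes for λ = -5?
Block sizes for λ = -5: [3, 2, 1]

Step 1 — from the characteristic polynomial, algebraic multiplicity of λ = -5 is 6. From dim ker(M − (-5)·I) = 3, there are exactly 3 Jordan blocks for λ = -5.
Step 2 — from the minimal polynomial, the factor (x + 5)^3 tells us the largest block for λ = -5 has size 3.
Step 3 — with total size 6, 3 blocks, and largest block 3, the block sizes (in nonincreasing order) are [3, 2, 1].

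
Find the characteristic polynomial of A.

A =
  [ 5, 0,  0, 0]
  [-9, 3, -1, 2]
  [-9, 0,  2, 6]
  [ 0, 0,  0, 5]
x^4 - 15*x^3 + 81*x^2 - 185*x + 150

Expanding det(x·I − A) (e.g. by cofactor expansion or by noting that A is similar to its Jordan form J, which has the same characteristic polynomial as A) gives
  χ_A(x) = x^4 - 15*x^3 + 81*x^2 - 185*x + 150
which factors as (x - 5)^2*(x - 3)*(x - 2). The eigenvalues (with algebraic multiplicities) are λ = 2 with multiplicity 1, λ = 3 with multiplicity 1, λ = 5 with multiplicity 2.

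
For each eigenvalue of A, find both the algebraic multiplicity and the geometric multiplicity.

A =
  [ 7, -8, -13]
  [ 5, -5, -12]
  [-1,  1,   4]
λ = 2: alg = 3, geom = 1

Step 1 — factor the characteristic polynomial to read off the algebraic multiplicities:
  χ_A(x) = (x - 2)^3

Step 2 — compute geometric multiplicities via the rank-nullity identity g(λ) = n − rank(A − λI):
  rank(A − (2)·I) = 2, so dim ker(A − (2)·I) = n − 2 = 1

Summary:
  λ = 2: algebraic multiplicity = 3, geometric multiplicity = 1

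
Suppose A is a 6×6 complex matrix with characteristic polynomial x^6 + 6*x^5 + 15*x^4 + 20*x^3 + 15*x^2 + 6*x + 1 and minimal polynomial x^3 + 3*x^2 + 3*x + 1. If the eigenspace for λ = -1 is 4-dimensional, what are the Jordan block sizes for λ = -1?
Block sizes for λ = -1: [3, 1, 1, 1]

Step 1 — from the characteristic polynomial, algebraic multiplicity of λ = -1 is 6. From dim ker(A − (-1)·I) = 4, there are exactly 4 Jordan blocks for λ = -1.
Step 2 — from the minimal polynomial, the factor (x + 1)^3 tells us the largest block for λ = -1 has size 3.
Step 3 — with total size 6, 4 blocks, and largest block 3, the block sizes (in nonincreasing order) are [3, 1, 1, 1].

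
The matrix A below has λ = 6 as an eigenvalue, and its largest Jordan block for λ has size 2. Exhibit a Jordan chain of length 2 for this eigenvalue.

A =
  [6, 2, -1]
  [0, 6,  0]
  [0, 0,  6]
A Jordan chain for λ = 6 of length 2:
v_1 = (2, 0, 0)ᵀ
v_2 = (0, 1, 0)ᵀ

Let N = A − (6)·I. We want v_2 with N^2 v_2 = 0 but N^1 v_2 ≠ 0; then v_{j-1} := N · v_j for j = 2, …, 2.

Pick v_2 = (0, 1, 0)ᵀ.
Then v_1 = N · v_2 = (2, 0, 0)ᵀ.

Sanity check: (A − (6)·I) v_1 = (0, 0, 0)ᵀ = 0. ✓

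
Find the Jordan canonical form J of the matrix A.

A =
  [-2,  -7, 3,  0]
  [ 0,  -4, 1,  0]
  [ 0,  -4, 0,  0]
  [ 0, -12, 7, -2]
J_3(-2) ⊕ J_1(-2)

The characteristic polynomial is
  det(x·I − A) = x^4 + 8*x^3 + 24*x^2 + 32*x + 16 = (x + 2)^4

Eigenvalues and multiplicities (the geometric multiplicity of λ is n − rank(A − λI), which equals the number of Jordan blocks for λ):
  λ = -2: algebraic multiplicity = 4, geometric multiplicity = 2

Determining the block sizes for each eigenvalue:
  λ = -2: with am = 4 and gm = 2, the partition is not yet determined (e.g. several partitions of 4 into 2 parts exist). Let N = A − (-2)·I. Computing rank(N^1) = 2, rank(N^2) = 1, rank(N^3) = 0; the number of blocks of size ≥ j is rank(N^{j−1}) − rank(N^j), giving [2, 1, 1]. So we have 1 block(s) of size 3, 1 block(s) of size 1 → block sizes [3, 1]

Assembling the blocks gives a Jordan form
J =
  [-2,  1,  0,  0]
  [ 0, -2,  1,  0]
  [ 0,  0, -2,  0]
  [ 0,  0,  0, -2]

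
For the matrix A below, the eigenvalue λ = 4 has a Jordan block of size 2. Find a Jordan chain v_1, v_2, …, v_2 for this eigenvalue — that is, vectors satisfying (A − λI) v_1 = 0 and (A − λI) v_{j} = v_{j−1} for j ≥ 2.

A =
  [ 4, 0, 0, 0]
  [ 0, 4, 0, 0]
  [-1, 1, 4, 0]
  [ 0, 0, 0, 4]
A Jordan chain for λ = 4 of length 2:
v_1 = (0, 0, -1, 0)ᵀ
v_2 = (1, 0, 0, 0)ᵀ

Let N = A − (4)·I. We want v_2 with N^2 v_2 = 0 but N^1 v_2 ≠ 0; then v_{j-1} := N · v_j for j = 2, …, 2.

Pick v_2 = (1, 0, 0, 0)ᵀ.
Then v_1 = N · v_2 = (0, 0, -1, 0)ᵀ.

Sanity check: (A − (4)·I) v_1 = (0, 0, 0, 0)ᵀ = 0. ✓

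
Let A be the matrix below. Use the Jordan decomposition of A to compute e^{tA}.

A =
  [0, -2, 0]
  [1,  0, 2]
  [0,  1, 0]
e^{tA} =
  [1 - t^2, -2*t, -2*t^2]
  [t, 1, 2*t]
  [t^2/2, t, t^2 + 1]

Strategy: write A = P · J · P⁻¹ where J is a Jordan canonical form, so e^{tA} = P · e^{tJ} · P⁻¹, and e^{tJ} can be computed block-by-block.

A has Jordan form
J =
  [0, 1, 0]
  [0, 0, 1]
  [0, 0, 0]
(up to reordering of blocks).

Per-block formulas:
  For a 3×3 Jordan block J_3(0): exp(t · J_3(0)) = e^(0t)·(I + t·N + (t^2/2)·N^2), where N is the 3×3 nilpotent shift.

After assembling e^{tJ} and conjugating by P, we get:

e^{tA} =
  [1 - t^2, -2*t, -2*t^2]
  [t, 1, 2*t]
  [t^2/2, t, t^2 + 1]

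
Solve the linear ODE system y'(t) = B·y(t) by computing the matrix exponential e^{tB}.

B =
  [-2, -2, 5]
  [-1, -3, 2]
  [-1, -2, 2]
e^{tB} =
  [-t^2*exp(-t) - t*exp(-t) + exp(-t), -2*t^2*exp(-t) - 2*t*exp(-t), 3*t^2*exp(-t) + 5*t*exp(-t)]
  [t^2*exp(-t)/2 - t*exp(-t), t^2*exp(-t) - 2*t*exp(-t) + exp(-t), -3*t^2*exp(-t)/2 + 2*t*exp(-t)]
  [-t*exp(-t), -2*t*exp(-t), 3*t*exp(-t) + exp(-t)]

Strategy: write B = P · J · P⁻¹ where J is a Jordan canonical form, so e^{tB} = P · e^{tJ} · P⁻¹, and e^{tJ} can be computed block-by-block.

B has Jordan form
J =
  [-1,  1,  0]
  [ 0, -1,  1]
  [ 0,  0, -1]
(up to reordering of blocks).

Per-block formulas:
  For a 3×3 Jordan block J_3(-1): exp(t · J_3(-1)) = e^(-1t)·(I + t·N + (t^2/2)·N^2), where N is the 3×3 nilpotent shift.

After assembling e^{tJ} and conjugating by P, we get:

e^{tB} =
  [-t^2*exp(-t) - t*exp(-t) + exp(-t), -2*t^2*exp(-t) - 2*t*exp(-t), 3*t^2*exp(-t) + 5*t*exp(-t)]
  [t^2*exp(-t)/2 - t*exp(-t), t^2*exp(-t) - 2*t*exp(-t) + exp(-t), -3*t^2*exp(-t)/2 + 2*t*exp(-t)]
  [-t*exp(-t), -2*t*exp(-t), 3*t*exp(-t) + exp(-t)]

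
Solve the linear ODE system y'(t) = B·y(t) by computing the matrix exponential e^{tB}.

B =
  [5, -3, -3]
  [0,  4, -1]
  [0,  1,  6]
e^{tB} =
  [exp(5*t), -3*t*exp(5*t), -3*t*exp(5*t)]
  [0, -t*exp(5*t) + exp(5*t), -t*exp(5*t)]
  [0, t*exp(5*t), t*exp(5*t) + exp(5*t)]

Strategy: write B = P · J · P⁻¹ where J is a Jordan canonical form, so e^{tB} = P · e^{tJ} · P⁻¹, and e^{tJ} can be computed block-by-block.

B has Jordan form
J =
  [5, 1, 0]
  [0, 5, 0]
  [0, 0, 5]
(up to reordering of blocks).

Per-block formulas:
  For a 2×2 Jordan block J_2(5): exp(t · J_2(5)) = e^(5t)·(I + t·N), where N is the 2×2 nilpotent shift.
  For a 1×1 block at λ = 5: exp(t · [5]) = [e^(5t)].

After assembling e^{tJ} and conjugating by P, we get:

e^{tB} =
  [exp(5*t), -3*t*exp(5*t), -3*t*exp(5*t)]
  [0, -t*exp(5*t) + exp(5*t), -t*exp(5*t)]
  [0, t*exp(5*t), t*exp(5*t) + exp(5*t)]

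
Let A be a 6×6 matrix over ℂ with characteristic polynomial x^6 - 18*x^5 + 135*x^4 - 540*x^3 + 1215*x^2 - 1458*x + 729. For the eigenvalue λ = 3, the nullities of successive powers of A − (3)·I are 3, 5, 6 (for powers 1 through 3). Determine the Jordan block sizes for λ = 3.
Block sizes for λ = 3: [3, 2, 1]

From the dimensions of kernels of powers, the number of Jordan blocks of size at least j is d_j − d_{j−1} where d_j = dim ker(N^j) (with d_0 = 0). Computing the differences gives [3, 2, 1].
The number of blocks of size exactly k is (#blocks of size ≥ k) − (#blocks of size ≥ k + 1), so the partition is: 1 block(s) of size 1, 1 block(s) of size 2, 1 block(s) of size 3.
In nonincreasing order the block sizes are [3, 2, 1].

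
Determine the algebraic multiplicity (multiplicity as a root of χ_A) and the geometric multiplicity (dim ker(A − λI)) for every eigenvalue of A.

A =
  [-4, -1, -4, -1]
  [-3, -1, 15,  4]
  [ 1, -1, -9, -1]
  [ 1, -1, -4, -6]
λ = -5: alg = 4, geom = 2

Step 1 — factor the characteristic polynomial to read off the algebraic multiplicities:
  χ_A(x) = (x + 5)^4

Step 2 — compute geometric multiplicities via the rank-nullity identity g(λ) = n − rank(A − λI):
  rank(A − (-5)·I) = 2, so dim ker(A − (-5)·I) = n − 2 = 2

Summary:
  λ = -5: algebraic multiplicity = 4, geometric multiplicity = 2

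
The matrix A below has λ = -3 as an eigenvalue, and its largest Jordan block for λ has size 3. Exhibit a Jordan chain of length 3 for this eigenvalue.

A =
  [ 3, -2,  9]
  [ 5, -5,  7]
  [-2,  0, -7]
A Jordan chain for λ = -3 of length 3:
v_1 = (8, 6, -4)ᵀ
v_2 = (6, 5, -2)ᵀ
v_3 = (1, 0, 0)ᵀ

Let N = A − (-3)·I. We want v_3 with N^3 v_3 = 0 but N^2 v_3 ≠ 0; then v_{j-1} := N · v_j for j = 3, …, 2.

Pick v_3 = (1, 0, 0)ᵀ.
Then v_2 = N · v_3 = (6, 5, -2)ᵀ.
Then v_1 = N · v_2 = (8, 6, -4)ᵀ.

Sanity check: (A − (-3)·I) v_1 = (0, 0, 0)ᵀ = 0. ✓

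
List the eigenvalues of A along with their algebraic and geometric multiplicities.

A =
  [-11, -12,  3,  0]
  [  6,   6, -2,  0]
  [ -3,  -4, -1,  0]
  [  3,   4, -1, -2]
λ = -2: alg = 4, geom = 3

Step 1 — factor the characteristic polynomial to read off the algebraic multiplicities:
  χ_A(x) = (x + 2)^4

Step 2 — compute geometric multiplicities via the rank-nullity identity g(λ) = n − rank(A − λI):
  rank(A − (-2)·I) = 1, so dim ker(A − (-2)·I) = n − 1 = 3

Summary:
  λ = -2: algebraic multiplicity = 4, geometric multiplicity = 3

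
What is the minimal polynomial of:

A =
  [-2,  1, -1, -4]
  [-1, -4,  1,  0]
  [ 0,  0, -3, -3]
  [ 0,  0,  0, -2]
x^3 + 8*x^2 + 21*x + 18

The characteristic polynomial is χ_A(x) = (x + 2)*(x + 3)^3, so the eigenvalues are known. The minimal polynomial is
  m_A(x) = Π_λ (x − λ)^{k_λ}
where k_λ is the size of the *largest* Jordan block for λ (equivalently, the smallest k with (A − λI)^k v = 0 for every generalised eigenvector v of λ).

  λ = -3: largest Jordan block has size 2, contributing (x + 3)^2
  λ = -2: largest Jordan block has size 1, contributing (x + 2)

So m_A(x) = (x + 2)*(x + 3)^2 = x^3 + 8*x^2 + 21*x + 18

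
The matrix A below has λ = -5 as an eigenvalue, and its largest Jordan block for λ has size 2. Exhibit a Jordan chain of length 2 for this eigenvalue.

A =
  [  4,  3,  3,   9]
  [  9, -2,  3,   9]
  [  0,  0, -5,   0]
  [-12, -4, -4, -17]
A Jordan chain for λ = -5 of length 2:
v_1 = (9, 9, 0, -12)ᵀ
v_2 = (1, 0, 0, 0)ᵀ

Let N = A − (-5)·I. We want v_2 with N^2 v_2 = 0 but N^1 v_2 ≠ 0; then v_{j-1} := N · v_j for j = 2, …, 2.

Pick v_2 = (1, 0, 0, 0)ᵀ.
Then v_1 = N · v_2 = (9, 9, 0, -12)ᵀ.

Sanity check: (A − (-5)·I) v_1 = (0, 0, 0, 0)ᵀ = 0. ✓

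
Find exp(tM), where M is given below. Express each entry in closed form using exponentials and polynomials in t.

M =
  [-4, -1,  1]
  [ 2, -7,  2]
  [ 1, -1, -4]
e^{tM} =
  [t*exp(-5*t) + exp(-5*t), -t*exp(-5*t), t*exp(-5*t)]
  [2*t*exp(-5*t), -2*t*exp(-5*t) + exp(-5*t), 2*t*exp(-5*t)]
  [t*exp(-5*t), -t*exp(-5*t), t*exp(-5*t) + exp(-5*t)]

Strategy: write M = P · J · P⁻¹ where J is a Jordan canonical form, so e^{tM} = P · e^{tJ} · P⁻¹, and e^{tJ} can be computed block-by-block.

M has Jordan form
J =
  [-5,  1,  0]
  [ 0, -5,  0]
  [ 0,  0, -5]
(up to reordering of blocks).

Per-block formulas:
  For a 1×1 block at λ = -5: exp(t · [-5]) = [e^(-5t)].
  For a 2×2 Jordan block J_2(-5): exp(t · J_2(-5)) = e^(-5t)·(I + t·N), where N is the 2×2 nilpotent shift.

After assembling e^{tJ} and conjugating by P, we get:

e^{tM} =
  [t*exp(-5*t) + exp(-5*t), -t*exp(-5*t), t*exp(-5*t)]
  [2*t*exp(-5*t), -2*t*exp(-5*t) + exp(-5*t), 2*t*exp(-5*t)]
  [t*exp(-5*t), -t*exp(-5*t), t*exp(-5*t) + exp(-5*t)]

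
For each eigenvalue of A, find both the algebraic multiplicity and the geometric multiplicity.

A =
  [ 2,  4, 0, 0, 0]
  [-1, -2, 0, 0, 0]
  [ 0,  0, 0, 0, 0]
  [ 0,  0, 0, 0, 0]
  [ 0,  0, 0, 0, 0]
λ = 0: alg = 5, geom = 4

Step 1 — factor the characteristic polynomial to read off the algebraic multiplicities:
  χ_A(x) = x^5

Step 2 — compute geometric multiplicities via the rank-nullity identity g(λ) = n − rank(A − λI):
  rank(A − (0)·I) = 1, so dim ker(A − (0)·I) = n − 1 = 4

Summary:
  λ = 0: algebraic multiplicity = 5, geometric multiplicity = 4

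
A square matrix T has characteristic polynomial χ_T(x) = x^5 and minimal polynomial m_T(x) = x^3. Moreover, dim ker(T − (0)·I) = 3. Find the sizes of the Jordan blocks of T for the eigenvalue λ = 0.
Block sizes for λ = 0: [3, 1, 1]

Step 1 — from the characteristic polynomial, algebraic multiplicity of λ = 0 is 5. From dim ker(T − (0)·I) = 3, there are exactly 3 Jordan blocks for λ = 0.
Step 2 — from the minimal polynomial, the factor (x − 0)^3 tells us the largest block for λ = 0 has size 3.
Step 3 — with total size 5, 3 blocks, and largest block 3, the block sizes (in nonincreasing order) are [3, 1, 1].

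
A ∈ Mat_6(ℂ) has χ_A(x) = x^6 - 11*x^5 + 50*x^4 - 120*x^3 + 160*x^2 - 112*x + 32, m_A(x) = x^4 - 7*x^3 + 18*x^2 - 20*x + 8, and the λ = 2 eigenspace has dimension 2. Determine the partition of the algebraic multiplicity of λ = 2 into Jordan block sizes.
Block sizes for λ = 2: [3, 2]

Step 1 — from the characteristic polynomial, algebraic multiplicity of λ = 2 is 5. From dim ker(A − (2)·I) = 2, there are exactly 2 Jordan blocks for λ = 2.
Step 2 — from the minimal polynomial, the factor (x − 2)^3 tells us the largest block for λ = 2 has size 3.
Step 3 — with total size 5, 2 blocks, and largest block 3, the block sizes (in nonincreasing order) are [3, 2].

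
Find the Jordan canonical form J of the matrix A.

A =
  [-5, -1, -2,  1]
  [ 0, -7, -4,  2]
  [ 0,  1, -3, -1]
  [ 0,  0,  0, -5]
J_2(-5) ⊕ J_1(-5) ⊕ J_1(-5)

The characteristic polynomial is
  det(x·I − A) = x^4 + 20*x^3 + 150*x^2 + 500*x + 625 = (x + 5)^4

Eigenvalues and multiplicities (the geometric multiplicity of λ is n − rank(A − λI), which equals the number of Jordan blocks for λ):
  λ = -5: algebraic multiplicity = 4, geometric multiplicity = 3

Determining the block sizes for each eigenvalue:
  λ = -5: 3 blocks summing to 4 forces exactly one block of size 2 and the rest size 1 → block sizes [2, 1, 1]

Assembling the blocks gives a Jordan form
J =
  [-5,  1,  0,  0]
  [ 0, -5,  0,  0]
  [ 0,  0, -5,  0]
  [ 0,  0,  0, -5]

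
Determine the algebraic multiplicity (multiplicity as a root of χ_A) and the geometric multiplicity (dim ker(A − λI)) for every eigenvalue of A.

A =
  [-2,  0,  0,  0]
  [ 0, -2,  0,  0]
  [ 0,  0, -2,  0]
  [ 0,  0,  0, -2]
λ = -2: alg = 4, geom = 4

Step 1 — factor the characteristic polynomial to read off the algebraic multiplicities:
  χ_A(x) = (x + 2)^4

Step 2 — compute geometric multiplicities via the rank-nullity identity g(λ) = n − rank(A − λI):
  rank(A − (-2)·I) = 0, so dim ker(A − (-2)·I) = n − 0 = 4

Summary:
  λ = -2: algebraic multiplicity = 4, geometric multiplicity = 4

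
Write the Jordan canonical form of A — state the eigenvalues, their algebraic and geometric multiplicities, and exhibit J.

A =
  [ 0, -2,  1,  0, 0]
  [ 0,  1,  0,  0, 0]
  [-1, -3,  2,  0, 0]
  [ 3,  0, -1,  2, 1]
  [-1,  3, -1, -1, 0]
J_3(1) ⊕ J_2(1)

The characteristic polynomial is
  det(x·I − A) = x^5 - 5*x^4 + 10*x^3 - 10*x^2 + 5*x - 1 = (x - 1)^5

Eigenvalues and multiplicities (the geometric multiplicity of λ is n − rank(A − λI), which equals the number of Jordan blocks for λ):
  λ = 1: algebraic multiplicity = 5, geometric multiplicity = 2

Determining the block sizes for each eigenvalue:
  λ = 1: with am = 5 and gm = 2, the partition is not yet determined (e.g. several partitions of 5 into 2 parts exist). Let N = A − (1)·I. Computing rank(N^1) = 3, rank(N^2) = 1, rank(N^3) = 0; the number of blocks of size ≥ j is rank(N^{j−1}) − rank(N^j), giving [2, 2, 1]. So we have 1 block(s) of size 3, 1 block(s) of size 2 → block sizes [3, 2]

Assembling the blocks gives a Jordan form
J =
  [1, 1, 0, 0, 0]
  [0, 1, 1, 0, 0]
  [0, 0, 1, 0, 0]
  [0, 0, 0, 1, 1]
  [0, 0, 0, 0, 1]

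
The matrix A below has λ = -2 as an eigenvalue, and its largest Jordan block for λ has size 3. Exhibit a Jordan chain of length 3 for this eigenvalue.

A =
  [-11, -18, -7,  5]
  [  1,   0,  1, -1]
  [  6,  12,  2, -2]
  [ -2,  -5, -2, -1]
A Jordan chain for λ = -2 of length 3:
v_1 = (4, -4, 8, 4)ᵀ
v_2 = (9, -1, -6, 5)ᵀ
v_3 = (5, -3, 0, 0)ᵀ

Let N = A − (-2)·I. We want v_3 with N^3 v_3 = 0 but N^2 v_3 ≠ 0; then v_{j-1} := N · v_j for j = 3, …, 2.

Pick v_3 = (5, -3, 0, 0)ᵀ.
Then v_2 = N · v_3 = (9, -1, -6, 5)ᵀ.
Then v_1 = N · v_2 = (4, -4, 8, 4)ᵀ.

Sanity check: (A − (-2)·I) v_1 = (0, 0, 0, 0)ᵀ = 0. ✓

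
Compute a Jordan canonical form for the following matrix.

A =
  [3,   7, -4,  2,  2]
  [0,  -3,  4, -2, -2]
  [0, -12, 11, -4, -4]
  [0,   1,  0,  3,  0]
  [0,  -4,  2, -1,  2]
J_2(3) ⊕ J_1(3) ⊕ J_1(3) ⊕ J_1(4)

The characteristic polynomial is
  det(x·I − A) = x^5 - 16*x^4 + 102*x^3 - 324*x^2 + 513*x - 324 = (x - 4)*(x - 3)^4

Eigenvalues and multiplicities (the geometric multiplicity of λ is n − rank(A − λI), which equals the number of Jordan blocks for λ):
  λ = 3: algebraic multiplicity = 4, geometric multiplicity = 3
  λ = 4: algebraic multiplicity = 1, geometric multiplicity = 1

Determining the block sizes for each eigenvalue:
  λ = 3: 3 blocks summing to 4 forces exactly one block of size 2 and the rest size 1 → block sizes [2, 1, 1]
  λ = 4: one block (gm = 1), so the single block has size am = 1 → block sizes [1]

Assembling the blocks gives a Jordan form
J =
  [3, 1, 0, 0, 0]
  [0, 3, 0, 0, 0]
  [0, 0, 3, 0, 0]
  [0, 0, 0, 3, 0]
  [0, 0, 0, 0, 4]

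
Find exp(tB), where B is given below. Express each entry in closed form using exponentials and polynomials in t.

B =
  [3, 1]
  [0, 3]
e^{tB} =
  [exp(3*t), t*exp(3*t)]
  [0, exp(3*t)]

Strategy: write B = P · J · P⁻¹ where J is a Jordan canonical form, so e^{tB} = P · e^{tJ} · P⁻¹, and e^{tJ} can be computed block-by-block.

B has Jordan form
J =
  [3, 1]
  [0, 3]
(up to reordering of blocks).

Per-block formulas:
  For a 2×2 Jordan block J_2(3): exp(t · J_2(3)) = e^(3t)·(I + t·N), where N is the 2×2 nilpotent shift.

After assembling e^{tJ} and conjugating by P, we get:

e^{tB} =
  [exp(3*t), t*exp(3*t)]
  [0, exp(3*t)]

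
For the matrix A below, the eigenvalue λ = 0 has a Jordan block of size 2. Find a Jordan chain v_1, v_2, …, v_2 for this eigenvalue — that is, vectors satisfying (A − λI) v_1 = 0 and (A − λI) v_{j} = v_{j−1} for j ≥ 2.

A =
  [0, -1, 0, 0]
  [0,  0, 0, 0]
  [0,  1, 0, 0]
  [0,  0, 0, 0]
A Jordan chain for λ = 0 of length 2:
v_1 = (-1, 0, 1, 0)ᵀ
v_2 = (0, 1, 0, 0)ᵀ

Let N = A − (0)·I. We want v_2 with N^2 v_2 = 0 but N^1 v_2 ≠ 0; then v_{j-1} := N · v_j for j = 2, …, 2.

Pick v_2 = (0, 1, 0, 0)ᵀ.
Then v_1 = N · v_2 = (-1, 0, 1, 0)ᵀ.

Sanity check: (A − (0)·I) v_1 = (0, 0, 0, 0)ᵀ = 0. ✓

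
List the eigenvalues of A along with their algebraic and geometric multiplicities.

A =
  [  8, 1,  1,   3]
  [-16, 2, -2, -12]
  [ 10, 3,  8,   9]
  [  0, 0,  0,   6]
λ = 6: alg = 4, geom = 2

Step 1 — factor the characteristic polynomial to read off the algebraic multiplicities:
  χ_A(x) = (x - 6)^4

Step 2 — compute geometric multiplicities via the rank-nullity identity g(λ) = n − rank(A − λI):
  rank(A − (6)·I) = 2, so dim ker(A − (6)·I) = n − 2 = 2

Summary:
  λ = 6: algebraic multiplicity = 4, geometric multiplicity = 2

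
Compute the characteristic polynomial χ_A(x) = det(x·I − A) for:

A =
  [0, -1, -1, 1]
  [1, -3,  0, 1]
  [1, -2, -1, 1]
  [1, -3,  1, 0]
x^4 + 4*x^3 + 6*x^2 + 4*x + 1

Expanding det(x·I − A) (e.g. by cofactor expansion or by noting that A is similar to its Jordan form J, which has the same characteristic polynomial as A) gives
  χ_A(x) = x^4 + 4*x^3 + 6*x^2 + 4*x + 1
which factors as (x + 1)^4. The eigenvalues (with algebraic multiplicities) are λ = -1 with multiplicity 4.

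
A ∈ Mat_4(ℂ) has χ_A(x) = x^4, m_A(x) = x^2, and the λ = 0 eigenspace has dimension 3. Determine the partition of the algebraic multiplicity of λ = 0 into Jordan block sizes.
Block sizes for λ = 0: [2, 1, 1]

Step 1 — from the characteristic polynomial, algebraic multiplicity of λ = 0 is 4. From dim ker(A − (0)·I) = 3, there are exactly 3 Jordan blocks for λ = 0.
Step 2 — from the minimal polynomial, the factor (x − 0)^2 tells us the largest block for λ = 0 has size 2.
Step 3 — with total size 4, 3 blocks, and largest block 2, the block sizes (in nonincreasing order) are [2, 1, 1].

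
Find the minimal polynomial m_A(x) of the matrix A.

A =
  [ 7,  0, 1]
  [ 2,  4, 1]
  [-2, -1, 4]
x^3 - 15*x^2 + 75*x - 125

The characteristic polynomial is χ_A(x) = (x - 5)^3, so the eigenvalues are known. The minimal polynomial is
  m_A(x) = Π_λ (x − λ)^{k_λ}
where k_λ is the size of the *largest* Jordan block for λ (equivalently, the smallest k with (A − λI)^k v = 0 for every generalised eigenvector v of λ).

  λ = 5: largest Jordan block has size 3, contributing (x − 5)^3

So m_A(x) = (x - 5)^3 = x^3 - 15*x^2 + 75*x - 125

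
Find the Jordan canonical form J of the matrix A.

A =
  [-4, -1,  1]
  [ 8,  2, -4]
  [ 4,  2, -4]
J_2(-2) ⊕ J_1(-2)

The characteristic polynomial is
  det(x·I − A) = x^3 + 6*x^2 + 12*x + 8 = (x + 2)^3

Eigenvalues and multiplicities (the geometric multiplicity of λ is n − rank(A − λI), which equals the number of Jordan blocks for λ):
  λ = -2: algebraic multiplicity = 3, geometric multiplicity = 2

Determining the block sizes for each eigenvalue:
  λ = -2: 2 blocks summing to 3 forces exactly one block of size 2 and the rest size 1 → block sizes [2, 1]

Assembling the blocks gives a Jordan form
J =
  [-2,  1,  0]
  [ 0, -2,  0]
  [ 0,  0, -2]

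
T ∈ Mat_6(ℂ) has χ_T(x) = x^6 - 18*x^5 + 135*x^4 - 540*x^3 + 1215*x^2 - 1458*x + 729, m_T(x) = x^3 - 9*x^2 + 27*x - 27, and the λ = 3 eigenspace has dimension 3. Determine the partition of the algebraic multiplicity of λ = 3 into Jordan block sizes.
Block sizes for λ = 3: [3, 2, 1]

Step 1 — from the characteristic polynomial, algebraic multiplicity of λ = 3 is 6. From dim ker(T − (3)·I) = 3, there are exactly 3 Jordan blocks for λ = 3.
Step 2 — from the minimal polynomial, the factor (x − 3)^3 tells us the largest block for λ = 3 has size 3.
Step 3 — with total size 6, 3 blocks, and largest block 3, the block sizes (in nonincreasing order) are [3, 2, 1].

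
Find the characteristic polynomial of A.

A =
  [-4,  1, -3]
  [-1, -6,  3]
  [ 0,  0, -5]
x^3 + 15*x^2 + 75*x + 125

Expanding det(x·I − A) (e.g. by cofactor expansion or by noting that A is similar to its Jordan form J, which has the same characteristic polynomial as A) gives
  χ_A(x) = x^3 + 15*x^2 + 75*x + 125
which factors as (x + 5)^3. The eigenvalues (with algebraic multiplicities) are λ = -5 with multiplicity 3.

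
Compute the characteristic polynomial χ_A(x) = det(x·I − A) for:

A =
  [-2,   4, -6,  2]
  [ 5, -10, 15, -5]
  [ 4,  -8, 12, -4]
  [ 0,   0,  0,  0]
x^4

Expanding det(x·I − A) (e.g. by cofactor expansion or by noting that A is similar to its Jordan form J, which has the same characteristic polynomial as A) gives
  χ_A(x) = x^4
which factors as x^4. The eigenvalues (with algebraic multiplicities) are λ = 0 with multiplicity 4.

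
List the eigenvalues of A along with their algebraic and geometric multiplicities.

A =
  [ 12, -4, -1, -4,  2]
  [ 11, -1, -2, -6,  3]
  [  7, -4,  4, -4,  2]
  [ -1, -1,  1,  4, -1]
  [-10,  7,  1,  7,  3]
λ = 2: alg = 1, geom = 1; λ = 5: alg = 4, geom = 2

Step 1 — factor the characteristic polynomial to read off the algebraic multiplicities:
  χ_A(x) = (x - 5)^4*(x - 2)

Step 2 — compute geometric multiplicities via the rank-nullity identity g(λ) = n − rank(A − λI):
  rank(A − (2)·I) = 4, so dim ker(A − (2)·I) = n − 4 = 1
  rank(A − (5)·I) = 3, so dim ker(A − (5)·I) = n − 3 = 2

Summary:
  λ = 2: algebraic multiplicity = 1, geometric multiplicity = 1
  λ = 5: algebraic multiplicity = 4, geometric multiplicity = 2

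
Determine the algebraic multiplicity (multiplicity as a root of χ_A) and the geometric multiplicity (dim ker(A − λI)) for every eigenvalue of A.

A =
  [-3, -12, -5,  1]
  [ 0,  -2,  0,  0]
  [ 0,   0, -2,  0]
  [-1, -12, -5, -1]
λ = -2: alg = 4, geom = 3

Step 1 — factor the characteristic polynomial to read off the algebraic multiplicities:
  χ_A(x) = (x + 2)^4

Step 2 — compute geometric multiplicities via the rank-nullity identity g(λ) = n − rank(A − λI):
  rank(A − (-2)·I) = 1, so dim ker(A − (-2)·I) = n − 1 = 3

Summary:
  λ = -2: algebraic multiplicity = 4, geometric multiplicity = 3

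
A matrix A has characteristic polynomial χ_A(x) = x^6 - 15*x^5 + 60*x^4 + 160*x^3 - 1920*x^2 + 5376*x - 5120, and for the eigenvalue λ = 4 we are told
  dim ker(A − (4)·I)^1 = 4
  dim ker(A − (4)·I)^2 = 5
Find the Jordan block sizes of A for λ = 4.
Block sizes for λ = 4: [2, 1, 1, 1]

From the dimensions of kernels of powers, the number of Jordan blocks of size at least j is d_j − d_{j−1} where d_j = dim ker(N^j) (with d_0 = 0). Computing the differences gives [4, 1].
The number of blocks of size exactly k is (#blocks of size ≥ k) − (#blocks of size ≥ k + 1), so the partition is: 3 block(s) of size 1, 1 block(s) of size 2.
In nonincreasing order the block sizes are [2, 1, 1, 1].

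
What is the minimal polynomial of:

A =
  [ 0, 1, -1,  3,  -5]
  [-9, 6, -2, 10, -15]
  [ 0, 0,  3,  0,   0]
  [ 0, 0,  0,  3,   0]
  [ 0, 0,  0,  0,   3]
x^3 - 9*x^2 + 27*x - 27

The characteristic polynomial is χ_A(x) = (x - 3)^5, so the eigenvalues are known. The minimal polynomial is
  m_A(x) = Π_λ (x − λ)^{k_λ}
where k_λ is the size of the *largest* Jordan block for λ (equivalently, the smallest k with (A − λI)^k v = 0 for every generalised eigenvector v of λ).

  λ = 3: largest Jordan block has size 3, contributing (x − 3)^3

So m_A(x) = (x - 3)^3 = x^3 - 9*x^2 + 27*x - 27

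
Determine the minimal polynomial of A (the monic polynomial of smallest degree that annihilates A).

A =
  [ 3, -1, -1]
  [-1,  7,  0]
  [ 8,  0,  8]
x^3 - 18*x^2 + 108*x - 216

The characteristic polynomial is χ_A(x) = (x - 6)^3, so the eigenvalues are known. The minimal polynomial is
  m_A(x) = Π_λ (x − λ)^{k_λ}
where k_λ is the size of the *largest* Jordan block for λ (equivalently, the smallest k with (A − λI)^k v = 0 for every generalised eigenvector v of λ).

  λ = 6: largest Jordan block has size 3, contributing (x − 6)^3

So m_A(x) = (x - 6)^3 = x^3 - 18*x^2 + 108*x - 216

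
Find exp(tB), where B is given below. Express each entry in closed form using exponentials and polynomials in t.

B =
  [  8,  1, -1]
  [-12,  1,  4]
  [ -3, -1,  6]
e^{tB} =
  [3*t*exp(5*t) + exp(5*t), t*exp(5*t), -t*exp(5*t)]
  [-12*t*exp(5*t), -4*t*exp(5*t) + exp(5*t), 4*t*exp(5*t)]
  [-3*t*exp(5*t), -t*exp(5*t), t*exp(5*t) + exp(5*t)]

Strategy: write B = P · J · P⁻¹ where J is a Jordan canonical form, so e^{tB} = P · e^{tJ} · P⁻¹, and e^{tJ} can be computed block-by-block.

B has Jordan form
J =
  [5, 1, 0]
  [0, 5, 0]
  [0, 0, 5]
(up to reordering of blocks).

Per-block formulas:
  For a 1×1 block at λ = 5: exp(t · [5]) = [e^(5t)].
  For a 2×2 Jordan block J_2(5): exp(t · J_2(5)) = e^(5t)·(I + t·N), where N is the 2×2 nilpotent shift.

After assembling e^{tJ} and conjugating by P, we get:

e^{tB} =
  [3*t*exp(5*t) + exp(5*t), t*exp(5*t), -t*exp(5*t)]
  [-12*t*exp(5*t), -4*t*exp(5*t) + exp(5*t), 4*t*exp(5*t)]
  [-3*t*exp(5*t), -t*exp(5*t), t*exp(5*t) + exp(5*t)]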